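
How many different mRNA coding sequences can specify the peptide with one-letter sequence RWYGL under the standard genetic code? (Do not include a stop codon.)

288

Arg: 6 codons.
Trp: 1 codon.
Tyr: 2 codons.
Gly: 4 codons.
Leu: 6 codons.
6 × 1 × 2 × 4 × 6 = 288.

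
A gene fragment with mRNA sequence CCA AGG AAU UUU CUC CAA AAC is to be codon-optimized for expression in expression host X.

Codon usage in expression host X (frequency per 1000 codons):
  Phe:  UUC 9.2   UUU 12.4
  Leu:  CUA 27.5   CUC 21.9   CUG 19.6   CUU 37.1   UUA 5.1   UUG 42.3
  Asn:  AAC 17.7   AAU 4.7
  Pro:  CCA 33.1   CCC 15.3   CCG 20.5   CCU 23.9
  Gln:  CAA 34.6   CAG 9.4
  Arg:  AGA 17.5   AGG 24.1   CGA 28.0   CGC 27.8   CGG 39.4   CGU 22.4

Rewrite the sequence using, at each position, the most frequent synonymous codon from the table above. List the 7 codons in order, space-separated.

CCA CGG AAC UUU UUG CAA AAC

Codon 1 (Pro): best is CCA at 33.1.
Codon 2 (Arg): best is CGG at 39.4.
Codon 3 (Asn): best is AAC at 17.7.
Codon 4 (Phe): best is UUU at 12.4.
Codon 5 (Leu): best is UUG at 42.3.
Codon 6 (Gln): best is CAA at 34.6.
Codon 7 (Asn): best is AAC at 17.7.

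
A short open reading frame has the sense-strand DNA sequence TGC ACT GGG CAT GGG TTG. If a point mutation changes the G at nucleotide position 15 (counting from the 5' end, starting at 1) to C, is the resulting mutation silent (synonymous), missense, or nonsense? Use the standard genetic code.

silent

Position 15 falls in codon 5: GGG → Gly.
After the substitution the codon is GGC → Gly.
Both encode Gly, so the change is synonymous.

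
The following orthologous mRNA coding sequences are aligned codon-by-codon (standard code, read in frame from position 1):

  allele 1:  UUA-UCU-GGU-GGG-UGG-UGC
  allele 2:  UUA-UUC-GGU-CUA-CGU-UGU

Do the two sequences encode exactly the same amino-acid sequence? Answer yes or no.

no

Codon 1: UUA Leu / UUA Leu — identical.
Codon 2: UCU Ser / UUC Phe — nonsynonymous.
Codon 3: GGU Gly / GGU Gly — identical.
Codon 4: GGG Gly / CUA Leu — nonsynonymous.
Codon 5: UGG Trp / CGU Arg — nonsynonymous.
Codon 6: UGC Cys / UGU Cys — synonymous.
Nonsynonymous differences: 3 → different protein.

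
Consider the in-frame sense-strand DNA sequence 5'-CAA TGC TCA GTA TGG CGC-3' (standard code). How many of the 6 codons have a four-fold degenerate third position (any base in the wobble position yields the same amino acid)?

3

Codon 1 CAA (Gln): third position 2-fold.
Codon 2 TGC (Cys): third position 2-fold.
Codon 3 TCA (Ser): third position 4-fold.
Codon 4 GTA (Val): third position 4-fold.
Codon 5 TGG (Trp): third position 1-fold.
Codon 6 CGC (Arg): third position 4-fold.
Four-fold degenerate third positions: 3.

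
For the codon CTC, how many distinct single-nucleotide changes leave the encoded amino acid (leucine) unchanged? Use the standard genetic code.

Position 1: none → 0 synonymous.
Position 2: none → 0 synonymous.
Position 3: CTT, CTA, CTG → 3 synonymous.
Total: 0 + 0 + 3 = 3.

3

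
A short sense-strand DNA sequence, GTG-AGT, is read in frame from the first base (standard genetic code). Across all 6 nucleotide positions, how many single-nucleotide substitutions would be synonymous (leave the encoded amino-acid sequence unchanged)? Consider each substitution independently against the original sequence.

Codon 1 (GTG, Val): 3 synonymous substitutions.
Codon 2 (AGT, Ser): 1 synonymous substitution.
Total: 3 + 1 = 4.

4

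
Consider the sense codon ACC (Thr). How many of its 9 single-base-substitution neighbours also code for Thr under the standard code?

3

Position 1: none → 0 synonymous.
Position 2: none → 0 synonymous.
Position 3: ACU, ACA, ACG → 3 synonymous.
Total: 0 + 0 + 3 = 3.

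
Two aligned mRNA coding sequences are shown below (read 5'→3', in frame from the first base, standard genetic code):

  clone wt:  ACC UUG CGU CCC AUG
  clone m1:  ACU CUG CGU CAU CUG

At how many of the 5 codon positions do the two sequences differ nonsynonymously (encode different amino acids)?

2

Codon 1: ACC Thr / ACU Thr — synonymous.
Codon 2: UUG Leu / CUG Leu — synonymous.
Codon 3: CGU Arg / CGU Arg — identical.
Codon 4: CCC Pro / CAU His — nonsynonymous.
Codon 5: AUG Met / CUG Leu — nonsynonymous.
Nonsynonymous differences: 2.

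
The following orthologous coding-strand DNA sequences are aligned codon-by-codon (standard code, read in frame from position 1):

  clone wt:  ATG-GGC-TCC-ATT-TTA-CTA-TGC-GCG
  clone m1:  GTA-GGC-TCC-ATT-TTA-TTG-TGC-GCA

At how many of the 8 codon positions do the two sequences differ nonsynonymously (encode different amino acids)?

1

Codon 1: ATG Met / GTA Val — nonsynonymous.
Codon 2: GGC Gly / GGC Gly — identical.
Codon 3: TCC Ser / TCC Ser — identical.
Codon 4: ATT Ile / ATT Ile — identical.
Codon 5: TTA Leu / TTA Leu — identical.
Codon 6: CTA Leu / TTG Leu — synonymous.
Codon 7: TGC Cys / TGC Cys — identical.
Codon 8: GCG Ala / GCA Ala — synonymous.
Nonsynonymous differences: 1.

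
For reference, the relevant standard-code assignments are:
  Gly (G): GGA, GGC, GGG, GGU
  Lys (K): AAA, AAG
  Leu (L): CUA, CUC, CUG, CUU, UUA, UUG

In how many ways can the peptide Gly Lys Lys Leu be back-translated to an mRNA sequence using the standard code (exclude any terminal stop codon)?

Gly: 4 codons.
Lys: 2 codons.
Lys: 2 codons.
Leu: 6 codons.
4 × 2 × 2 × 6 = 96.

96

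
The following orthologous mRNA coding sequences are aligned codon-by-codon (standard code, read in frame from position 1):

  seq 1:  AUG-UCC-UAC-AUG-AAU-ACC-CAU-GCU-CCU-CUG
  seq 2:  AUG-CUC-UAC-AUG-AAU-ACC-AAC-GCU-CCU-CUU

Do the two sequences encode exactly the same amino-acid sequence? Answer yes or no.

no

Codon 1: AUG Met / AUG Met — identical.
Codon 2: UCC Ser / CUC Leu — nonsynonymous.
Codon 3: UAC Tyr / UAC Tyr — identical.
Codon 4: AUG Met / AUG Met — identical.
Codon 5: AAU Asn / AAU Asn — identical.
Codon 6: ACC Thr / ACC Thr — identical.
Codon 7: CAU His / AAC Asn — nonsynonymous.
Codon 8: GCU Ala / GCU Ala — identical.
Codon 9: CCU Pro / CCU Pro — identical.
Codon 10: CUG Leu / CUU Leu — synonymous.
Nonsynonymous differences: 2 → different protein.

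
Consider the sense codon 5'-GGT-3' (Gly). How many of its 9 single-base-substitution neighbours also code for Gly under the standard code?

Position 1: none → 0 synonymous.
Position 2: none → 0 synonymous.
Position 3: GGC, GGA, GGG → 3 synonymous.
Total: 0 + 0 + 3 = 3.

3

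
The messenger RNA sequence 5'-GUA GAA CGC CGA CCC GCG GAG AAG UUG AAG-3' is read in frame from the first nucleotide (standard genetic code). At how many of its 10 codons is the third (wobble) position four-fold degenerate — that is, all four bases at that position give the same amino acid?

5

Codon 1 GUA (Val): third position 4-fold.
Codon 2 GAA (Glu): third position 2-fold.
Codon 3 CGC (Arg): third position 4-fold.
Codon 4 CGA (Arg): third position 4-fold.
Codon 5 CCC (Pro): third position 4-fold.
Codon 6 GCG (Ala): third position 4-fold.
Codon 7 GAG (Glu): third position 2-fold.
Codon 8 AAG (Lys): third position 2-fold.
Codon 9 UUG (Leu): third position 2-fold.
Codon 10 AAG (Lys): third position 2-fold.
Four-fold degenerate third positions: 5.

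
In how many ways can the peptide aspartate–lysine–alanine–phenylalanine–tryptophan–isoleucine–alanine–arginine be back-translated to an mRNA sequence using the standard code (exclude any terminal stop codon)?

Asp: 2 codons.
Lys: 2 codons.
Ala: 4 codons.
Phe: 2 codons.
Trp: 1 codon.
Ile: 3 codons.
Ala: 4 codons.
Arg: 6 codons.
2 × 2 × 4 × 2 × 1 × 3 × 4 × 6 = 2304.

2304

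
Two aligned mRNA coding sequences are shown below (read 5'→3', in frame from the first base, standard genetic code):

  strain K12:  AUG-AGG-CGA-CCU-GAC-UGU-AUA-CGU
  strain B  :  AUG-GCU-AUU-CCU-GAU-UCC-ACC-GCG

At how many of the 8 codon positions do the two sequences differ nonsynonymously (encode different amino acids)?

Codon 1: AUG Met / AUG Met — identical.
Codon 2: AGG Arg / GCU Ala — nonsynonymous.
Codon 3: CGA Arg / AUU Ile — nonsynonymous.
Codon 4: CCU Pro / CCU Pro — identical.
Codon 5: GAC Asp / GAU Asp — synonymous.
Codon 6: UGU Cys / UCC Ser — nonsynonymous.
Codon 7: AUA Ile / ACC Thr — nonsynonymous.
Codon 8: CGU Arg / GCG Ala — nonsynonymous.
Nonsynonymous differences: 5.

5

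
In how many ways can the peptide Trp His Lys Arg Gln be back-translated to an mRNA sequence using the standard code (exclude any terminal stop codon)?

48

Trp: 1 codon.
His: 2 codons.
Lys: 2 codons.
Arg: 6 codons.
Gln: 2 codons.
1 × 2 × 2 × 6 × 2 = 48.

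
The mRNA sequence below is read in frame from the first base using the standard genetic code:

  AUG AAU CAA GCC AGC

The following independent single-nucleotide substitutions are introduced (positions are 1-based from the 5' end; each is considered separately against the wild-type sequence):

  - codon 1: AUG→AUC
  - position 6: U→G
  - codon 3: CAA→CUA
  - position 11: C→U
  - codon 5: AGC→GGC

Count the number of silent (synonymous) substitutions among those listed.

Codon 1: AUG (Met) → AUC (Ile) — missense.
Codon 2: AAU (Asn) → AAG (Lys) — missense.
Codon 3: CAA (Gln) → CUA (Leu) — missense.
Codon 4: GCC (Ala) → GUC (Val) — missense.
Codon 5: AGC (Ser) → GGC (Gly) — missense.
Synonymous: 0 of 5.

0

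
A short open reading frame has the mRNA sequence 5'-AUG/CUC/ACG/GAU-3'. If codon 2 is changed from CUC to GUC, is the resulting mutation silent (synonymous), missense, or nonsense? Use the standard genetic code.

missense

Position 4 falls in codon 2: CUC → Leu.
After the substitution the codon is GUC → Val.
Leu ≠ Val, so this is a missense mutation.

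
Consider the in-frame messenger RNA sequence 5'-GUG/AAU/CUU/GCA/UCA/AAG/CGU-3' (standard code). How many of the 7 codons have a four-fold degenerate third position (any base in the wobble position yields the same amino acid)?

Codon 1 GUG (Val): third position 4-fold.
Codon 2 AAU (Asn): third position 2-fold.
Codon 3 CUU (Leu): third position 4-fold.
Codon 4 GCA (Ala): third position 4-fold.
Codon 5 UCA (Ser): third position 4-fold.
Codon 6 AAG (Lys): third position 2-fold.
Codon 7 CGU (Arg): third position 4-fold.
Four-fold degenerate third positions: 5.

5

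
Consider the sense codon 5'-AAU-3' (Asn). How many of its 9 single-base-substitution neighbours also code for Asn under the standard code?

1

Position 1: none → 0 synonymous.
Position 2: none → 0 synonymous.
Position 3: AAC → 1 synonymous.
Total: 0 + 0 + 1 = 1.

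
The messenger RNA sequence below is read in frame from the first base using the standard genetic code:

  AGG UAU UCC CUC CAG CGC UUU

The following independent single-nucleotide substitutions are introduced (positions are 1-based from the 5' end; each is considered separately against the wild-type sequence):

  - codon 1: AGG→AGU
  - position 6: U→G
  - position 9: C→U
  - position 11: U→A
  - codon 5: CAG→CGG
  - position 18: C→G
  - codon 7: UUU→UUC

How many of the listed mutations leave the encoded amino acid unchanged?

3

Codon 1: AGG (Arg) → AGU (Ser) — missense.
Codon 2: UAU (Tyr) → UAG (Stop) — nonsense.
Codon 3: UCC (Ser) → UCU (Ser) — synonymous.
Codon 4: CUC (Leu) → CAC (His) — missense.
Codon 5: CAG (Gln) → CGG (Arg) — missense.
Codon 6: CGC (Arg) → CGG (Arg) — synonymous.
Codon 7: UUU (Phe) → UUC (Phe) — synonymous.
Synonymous: 3 of 7.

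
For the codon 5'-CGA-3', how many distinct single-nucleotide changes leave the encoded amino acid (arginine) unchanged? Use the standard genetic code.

4

Position 1: AGA → 1 synonymous.
Position 2: none → 0 synonymous.
Position 3: CGU, CGC, CGG → 3 synonymous.
Total: 1 + 0 + 3 = 4.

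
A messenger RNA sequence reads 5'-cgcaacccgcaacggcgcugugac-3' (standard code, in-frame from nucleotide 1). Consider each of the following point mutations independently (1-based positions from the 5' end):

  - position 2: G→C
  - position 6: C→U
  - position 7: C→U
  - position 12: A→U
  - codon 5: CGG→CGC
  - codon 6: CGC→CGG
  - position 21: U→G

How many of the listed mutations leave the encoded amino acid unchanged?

3

Codon 1: CGC (Arg) → CCC (Pro) — missense.
Codon 2: AAC (Asn) → AAU (Asn) — synonymous.
Codon 3: CCG (Pro) → UCG (Ser) — missense.
Codon 4: CAA (Gln) → CAU (His) — missense.
Codon 5: CGG (Arg) → CGC (Arg) — synonymous.
Codon 6: CGC (Arg) → CGG (Arg) — synonymous.
Codon 7: UGU (Cys) → UGG (Trp) — missense.
Synonymous: 3 of 7.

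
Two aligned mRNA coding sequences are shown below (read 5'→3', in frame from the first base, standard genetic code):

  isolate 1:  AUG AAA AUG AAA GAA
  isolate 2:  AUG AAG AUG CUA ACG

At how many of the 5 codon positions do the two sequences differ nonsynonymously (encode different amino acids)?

Codon 1: AUG Met / AUG Met — identical.
Codon 2: AAA Lys / AAG Lys — synonymous.
Codon 3: AUG Met / AUG Met — identical.
Codon 4: AAA Lys / CUA Leu — nonsynonymous.
Codon 5: GAA Glu / ACG Thr — nonsynonymous.
Nonsynonymous differences: 2.

2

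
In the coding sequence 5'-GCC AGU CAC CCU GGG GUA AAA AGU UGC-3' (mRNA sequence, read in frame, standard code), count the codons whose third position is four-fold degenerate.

Codon 1 GCC (Ala): third position 4-fold.
Codon 2 AGU (Ser): third position 2-fold.
Codon 3 CAC (His): third position 2-fold.
Codon 4 CCU (Pro): third position 4-fold.
Codon 5 GGG (Gly): third position 4-fold.
Codon 6 GUA (Val): third position 4-fold.
Codon 7 AAA (Lys): third position 2-fold.
Codon 8 AGU (Ser): third position 2-fold.
Codon 9 UGC (Cys): third position 2-fold.
Four-fold degenerate third positions: 4.

4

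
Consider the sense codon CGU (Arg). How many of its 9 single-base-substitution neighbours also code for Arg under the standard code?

3

Position 1: none → 0 synonymous.
Position 2: none → 0 synonymous.
Position 3: CGC, CGA, CGG → 3 synonymous.
Total: 0 + 0 + 3 = 3.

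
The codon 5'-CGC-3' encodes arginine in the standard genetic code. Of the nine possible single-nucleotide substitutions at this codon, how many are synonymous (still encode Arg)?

Position 1: none → 0 synonymous.
Position 2: none → 0 synonymous.
Position 3: CGU, CGA, CGG → 3 synonymous.
Total: 0 + 0 + 3 = 3.

3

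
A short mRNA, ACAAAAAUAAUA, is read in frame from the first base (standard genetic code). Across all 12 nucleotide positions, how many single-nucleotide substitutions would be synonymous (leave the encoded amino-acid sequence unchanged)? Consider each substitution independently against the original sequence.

Codon 1 (ACA, Thr): 3 synonymous substitutions.
Codon 2 (AAA, Lys): 1 synonymous substitution.
Codon 3 (AUA, Ile): 2 synonymous substitutions.
Codon 4 (AUA, Ile): 2 synonymous substitutions.
Total: 3 + 1 + 2 + 2 = 8.

8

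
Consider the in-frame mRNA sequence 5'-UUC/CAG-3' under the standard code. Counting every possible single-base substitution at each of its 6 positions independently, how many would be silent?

Codon 1 (UUC, Phe): 1 synonymous substitution.
Codon 2 (CAG, Gln): 1 synonymous substitution.
Total: 1 + 1 = 2.

2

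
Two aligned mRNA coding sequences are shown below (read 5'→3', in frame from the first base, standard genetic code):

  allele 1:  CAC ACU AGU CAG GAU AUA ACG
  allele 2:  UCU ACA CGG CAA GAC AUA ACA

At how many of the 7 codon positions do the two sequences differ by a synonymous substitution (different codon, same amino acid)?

4

Codon 1: CAC His / UCU Ser — nonsynonymous.
Codon 2: ACU Thr / ACA Thr — synonymous.
Codon 3: AGU Ser / CGG Arg — nonsynonymous.
Codon 4: CAG Gln / CAA Gln — synonymous.
Codon 5: GAU Asp / GAC Asp — synonymous.
Codon 6: AUA Ile / AUA Ile — identical.
Codon 7: ACG Thr / ACA Thr — synonymous.
Synonymous differences: 4.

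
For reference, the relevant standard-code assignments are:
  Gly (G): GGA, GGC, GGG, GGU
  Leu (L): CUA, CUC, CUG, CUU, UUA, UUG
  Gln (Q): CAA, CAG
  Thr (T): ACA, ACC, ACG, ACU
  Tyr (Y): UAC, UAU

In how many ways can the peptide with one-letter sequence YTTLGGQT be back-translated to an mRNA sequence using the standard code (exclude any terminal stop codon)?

24576

Tyr: 2 codons.
Thr: 4 codons.
Thr: 4 codons.
Leu: 6 codons.
Gly: 4 codons.
Gly: 4 codons.
Gln: 2 codons.
Thr: 4 codons.
2 × 4 × 4 × 6 × 4 × 4 × 2 × 4 = 24576.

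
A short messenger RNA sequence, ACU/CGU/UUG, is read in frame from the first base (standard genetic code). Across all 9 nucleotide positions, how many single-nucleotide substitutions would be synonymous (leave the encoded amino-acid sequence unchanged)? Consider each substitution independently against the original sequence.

8

Codon 1 (ACU, Thr): 3 synonymous substitutions.
Codon 2 (CGU, Arg): 3 synonymous substitutions.
Codon 3 (UUG, Leu): 2 synonymous substitutions.
Total: 3 + 3 + 2 = 8.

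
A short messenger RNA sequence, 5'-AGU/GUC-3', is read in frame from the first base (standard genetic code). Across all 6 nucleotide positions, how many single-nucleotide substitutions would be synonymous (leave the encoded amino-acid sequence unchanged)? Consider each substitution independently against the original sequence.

4

Codon 1 (AGU, Ser): 1 synonymous substitution.
Codon 2 (GUC, Val): 3 synonymous substitutions.
Total: 1 + 3 = 4.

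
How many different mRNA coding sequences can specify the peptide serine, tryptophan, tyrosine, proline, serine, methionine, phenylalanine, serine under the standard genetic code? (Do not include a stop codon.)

Ser: 6 codons.
Trp: 1 codon.
Tyr: 2 codons.
Pro: 4 codons.
Ser: 6 codons.
Met: 1 codon.
Phe: 2 codons.
Ser: 6 codons.
6 × 1 × 2 × 4 × 6 × 1 × 2 × 6 = 3456.

3456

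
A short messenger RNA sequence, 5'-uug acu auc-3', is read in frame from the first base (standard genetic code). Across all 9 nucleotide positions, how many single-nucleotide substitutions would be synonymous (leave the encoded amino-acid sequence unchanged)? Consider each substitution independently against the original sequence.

Codon 1 (UUG, Leu): 2 synonymous substitutions.
Codon 2 (ACU, Thr): 3 synonymous substitutions.
Codon 3 (AUC, Ile): 2 synonymous substitutions.
Total: 2 + 3 + 2 = 7.

7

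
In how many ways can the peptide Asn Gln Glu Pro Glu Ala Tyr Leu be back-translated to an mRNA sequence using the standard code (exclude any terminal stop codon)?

Asn: 2 codons.
Gln: 2 codons.
Glu: 2 codons.
Pro: 4 codons.
Glu: 2 codons.
Ala: 4 codons.
Tyr: 2 codons.
Leu: 6 codons.
2 × 2 × 2 × 4 × 2 × 4 × 2 × 6 = 3072.

3072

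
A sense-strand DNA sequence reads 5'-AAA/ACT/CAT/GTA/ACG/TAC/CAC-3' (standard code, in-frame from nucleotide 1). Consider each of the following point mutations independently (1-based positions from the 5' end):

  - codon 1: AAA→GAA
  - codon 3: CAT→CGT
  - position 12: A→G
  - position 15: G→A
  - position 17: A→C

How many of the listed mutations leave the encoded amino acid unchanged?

Codon 1: AAA (Lys) → GAA (Glu) — missense.
Codon 3: CAT (His) → CGT (Arg) — missense.
Codon 4: GTA (Val) → GTG (Val) — synonymous.
Codon 5: ACG (Thr) → ACA (Thr) — synonymous.
Codon 6: TAC (Tyr) → TCC (Ser) — missense.
Synonymous: 2 of 5.

2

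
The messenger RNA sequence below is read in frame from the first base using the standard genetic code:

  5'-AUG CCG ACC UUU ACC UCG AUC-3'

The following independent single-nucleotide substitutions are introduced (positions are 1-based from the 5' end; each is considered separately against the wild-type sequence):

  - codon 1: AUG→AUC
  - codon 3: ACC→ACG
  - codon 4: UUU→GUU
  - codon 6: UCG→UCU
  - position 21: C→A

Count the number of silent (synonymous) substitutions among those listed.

Codon 1: AUG (Met) → AUC (Ile) — missense.
Codon 3: ACC (Thr) → ACG (Thr) — synonymous.
Codon 4: UUU (Phe) → GUU (Val) — missense.
Codon 6: UCG (Ser) → UCU (Ser) — synonymous.
Codon 7: AUC (Ile) → AUA (Ile) — synonymous.
Synonymous: 3 of 5.

3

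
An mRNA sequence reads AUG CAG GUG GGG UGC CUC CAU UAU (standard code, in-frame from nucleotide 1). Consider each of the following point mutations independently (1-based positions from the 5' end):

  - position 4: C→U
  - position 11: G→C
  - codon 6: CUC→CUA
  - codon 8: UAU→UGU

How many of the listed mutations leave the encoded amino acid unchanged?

1

Codon 2: CAG (Gln) → UAG (Stop) — nonsense.
Codon 4: GGG (Gly) → GCG (Ala) — missense.
Codon 6: CUC (Leu) → CUA (Leu) — synonymous.
Codon 8: UAU (Tyr) → UGU (Cys) — missense.
Synonymous: 1 of 4.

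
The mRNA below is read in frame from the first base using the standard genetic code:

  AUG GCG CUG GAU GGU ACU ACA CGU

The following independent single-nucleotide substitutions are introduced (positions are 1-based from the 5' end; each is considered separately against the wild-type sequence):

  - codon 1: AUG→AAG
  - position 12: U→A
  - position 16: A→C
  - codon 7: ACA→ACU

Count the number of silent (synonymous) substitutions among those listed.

Codon 1: AUG (Met) → AAG (Lys) — missense.
Codon 4: GAU (Asp) → GAA (Glu) — missense.
Codon 6: ACU (Thr) → CCU (Pro) — missense.
Codon 7: ACA (Thr) → ACU (Thr) — synonymous.
Synonymous: 1 of 4.

1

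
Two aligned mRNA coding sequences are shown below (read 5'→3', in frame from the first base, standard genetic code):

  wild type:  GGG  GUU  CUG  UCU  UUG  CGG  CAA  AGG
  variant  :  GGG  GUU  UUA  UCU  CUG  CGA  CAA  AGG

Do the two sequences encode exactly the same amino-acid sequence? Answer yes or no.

yes

Codon 1: GGG Gly / GGG Gly — identical.
Codon 2: GUU Val / GUU Val — identical.
Codon 3: CUG Leu / UUA Leu — synonymous.
Codon 4: UCU Ser / UCU Ser — identical.
Codon 5: UUG Leu / CUG Leu — synonymous.
Codon 6: CGG Arg / CGA Arg — synonymous.
Codon 7: CAA Gln / CAA Gln — identical.
Codon 8: AGG Arg / AGG Arg — identical.
Nonsynonymous differences: 0 → same protein.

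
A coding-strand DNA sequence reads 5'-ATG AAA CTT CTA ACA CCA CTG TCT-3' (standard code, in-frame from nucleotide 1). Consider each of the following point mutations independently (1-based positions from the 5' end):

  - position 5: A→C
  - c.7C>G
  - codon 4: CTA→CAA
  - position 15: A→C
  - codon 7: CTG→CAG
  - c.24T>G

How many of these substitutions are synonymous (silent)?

2

Codon 2: AAA (Lys) → ACA (Thr) — missense.
Codon 3: CTT (Leu) → GTT (Val) — missense.
Codon 4: CTA (Leu) → CAA (Gln) — missense.
Codon 5: ACA (Thr) → ACC (Thr) — synonymous.
Codon 7: CTG (Leu) → CAG (Gln) — missense.
Codon 8: TCT (Ser) → TCG (Ser) — synonymous.
Synonymous: 2 of 6.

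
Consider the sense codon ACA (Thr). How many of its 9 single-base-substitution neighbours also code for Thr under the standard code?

3

Position 1: none → 0 synonymous.
Position 2: none → 0 synonymous.
Position 3: ACU, ACC, ACG → 3 synonymous.
Total: 0 + 0 + 3 = 3.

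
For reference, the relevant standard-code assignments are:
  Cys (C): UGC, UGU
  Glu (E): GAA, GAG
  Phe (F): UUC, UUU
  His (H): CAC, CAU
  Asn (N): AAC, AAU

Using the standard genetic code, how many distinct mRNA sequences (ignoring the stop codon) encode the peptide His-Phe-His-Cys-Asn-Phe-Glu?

128

His: 2 codons.
Phe: 2 codons.
His: 2 codons.
Cys: 2 codons.
Asn: 2 codons.
Phe: 2 codons.
Glu: 2 codons.
2 × 2 × 2 × 2 × 2 × 2 × 2 = 128.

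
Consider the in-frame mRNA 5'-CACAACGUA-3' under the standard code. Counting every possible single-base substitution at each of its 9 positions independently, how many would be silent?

Codon 1 (CAC, His): 1 synonymous substitution.
Codon 2 (AAC, Asn): 1 synonymous substitution.
Codon 3 (GUA, Val): 3 synonymous substitutions.
Total: 1 + 1 + 3 = 5.

5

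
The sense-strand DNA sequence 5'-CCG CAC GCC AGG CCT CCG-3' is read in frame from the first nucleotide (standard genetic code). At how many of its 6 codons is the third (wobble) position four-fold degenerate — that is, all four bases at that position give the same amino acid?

4

Codon 1 CCG (Pro): third position 4-fold.
Codon 2 CAC (His): third position 2-fold.
Codon 3 GCC (Ala): third position 4-fold.
Codon 4 AGG (Arg): third position 2-fold.
Codon 5 CCT (Pro): third position 4-fold.
Codon 6 CCG (Pro): third position 4-fold.
Four-fold degenerate third positions: 4.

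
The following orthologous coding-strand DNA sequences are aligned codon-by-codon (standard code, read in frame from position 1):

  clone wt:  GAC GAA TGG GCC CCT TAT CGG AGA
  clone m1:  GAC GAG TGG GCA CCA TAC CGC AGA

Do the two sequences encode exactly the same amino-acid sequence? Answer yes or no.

yes

Codon 1: GAC Asp / GAC Asp — identical.
Codon 2: GAA Glu / GAG Glu — synonymous.
Codon 3: TGG Trp / TGG Trp — identical.
Codon 4: GCC Ala / GCA Ala — synonymous.
Codon 5: CCT Pro / CCA Pro — synonymous.
Codon 6: TAT Tyr / TAC Tyr — synonymous.
Codon 7: CGG Arg / CGC Arg — synonymous.
Codon 8: AGA Arg / AGA Arg — identical.
Nonsynonymous differences: 0 → same protein.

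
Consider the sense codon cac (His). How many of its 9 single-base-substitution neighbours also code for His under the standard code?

1

Position 1: none → 0 synonymous.
Position 2: none → 0 synonymous.
Position 3: CAU → 1 synonymous.
Total: 0 + 0 + 1 = 1.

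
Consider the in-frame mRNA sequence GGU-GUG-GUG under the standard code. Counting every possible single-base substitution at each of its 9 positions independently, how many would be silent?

9

Codon 1 (GGU, Gly): 3 synonymous substitutions.
Codon 2 (GUG, Val): 3 synonymous substitutions.
Codon 3 (GUG, Val): 3 synonymous substitutions.
Total: 3 + 3 + 3 = 9.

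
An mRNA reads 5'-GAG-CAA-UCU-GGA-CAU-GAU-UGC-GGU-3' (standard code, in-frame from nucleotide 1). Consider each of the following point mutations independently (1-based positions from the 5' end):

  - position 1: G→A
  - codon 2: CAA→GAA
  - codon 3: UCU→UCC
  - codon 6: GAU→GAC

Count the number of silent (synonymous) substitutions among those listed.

2

Codon 1: GAG (Glu) → AAG (Lys) — missense.
Codon 2: CAA (Gln) → GAA (Glu) — missense.
Codon 3: UCU (Ser) → UCC (Ser) — synonymous.
Codon 6: GAU (Asp) → GAC (Asp) — synonymous.
Synonymous: 2 of 4.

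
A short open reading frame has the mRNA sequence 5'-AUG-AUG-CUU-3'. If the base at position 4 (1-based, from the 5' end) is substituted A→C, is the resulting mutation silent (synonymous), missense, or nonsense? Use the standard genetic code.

Position 4 falls in codon 2: AUG → Met.
After the substitution the codon is CUG → Leu.
Met ≠ Leu, so this is a missense mutation.

missense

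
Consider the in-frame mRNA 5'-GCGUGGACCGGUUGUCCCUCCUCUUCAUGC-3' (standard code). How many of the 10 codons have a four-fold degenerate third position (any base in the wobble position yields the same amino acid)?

7

Codon 1 GCG (Ala): third position 4-fold.
Codon 2 UGG (Trp): third position 1-fold.
Codon 3 ACC (Thr): third position 4-fold.
Codon 4 GGU (Gly): third position 4-fold.
Codon 5 UGU (Cys): third position 2-fold.
Codon 6 CCC (Pro): third position 4-fold.
Codon 7 UCC (Ser): third position 4-fold.
Codon 8 UCU (Ser): third position 4-fold.
Codon 9 UCA (Ser): third position 4-fold.
Codon 10 UGC (Cys): third position 2-fold.
Four-fold degenerate third positions: 7.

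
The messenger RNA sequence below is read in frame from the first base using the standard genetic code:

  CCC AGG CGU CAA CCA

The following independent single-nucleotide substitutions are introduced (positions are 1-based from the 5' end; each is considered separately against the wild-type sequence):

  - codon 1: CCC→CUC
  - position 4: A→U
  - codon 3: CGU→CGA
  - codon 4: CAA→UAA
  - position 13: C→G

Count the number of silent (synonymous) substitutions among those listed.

1

Codon 1: CCC (Pro) → CUC (Leu) — missense.
Codon 2: AGG (Arg) → UGG (Trp) — missense.
Codon 3: CGU (Arg) → CGA (Arg) — synonymous.
Codon 4: CAA (Gln) → UAA (Stop) — nonsense.
Codon 5: CCA (Pro) → GCA (Ala) — missense.
Synonymous: 1 of 5.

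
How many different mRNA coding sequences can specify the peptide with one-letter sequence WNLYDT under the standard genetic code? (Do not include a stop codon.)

192

Trp: 1 codon.
Asn: 2 codons.
Leu: 6 codons.
Tyr: 2 codons.
Asp: 2 codons.
Thr: 4 codons.
1 × 2 × 6 × 2 × 2 × 4 = 192.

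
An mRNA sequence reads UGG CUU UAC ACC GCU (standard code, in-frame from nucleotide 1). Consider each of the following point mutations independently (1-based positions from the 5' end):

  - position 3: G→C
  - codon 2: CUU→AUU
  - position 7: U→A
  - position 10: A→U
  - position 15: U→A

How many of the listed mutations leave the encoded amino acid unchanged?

Codon 1: UGG (Trp) → UGC (Cys) — missense.
Codon 2: CUU (Leu) → AUU (Ile) — missense.
Codon 3: UAC (Tyr) → AAC (Asn) — missense.
Codon 4: ACC (Thr) → UCC (Ser) — missense.
Codon 5: GCU (Ala) → GCA (Ala) — synonymous.
Synonymous: 1 of 5.

1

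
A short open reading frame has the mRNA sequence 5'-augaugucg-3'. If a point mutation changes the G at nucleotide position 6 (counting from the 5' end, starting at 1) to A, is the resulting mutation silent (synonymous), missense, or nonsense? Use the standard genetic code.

Position 6 falls in codon 2: AUG → Met.
After the substitution the codon is AUA → Ile.
Met ≠ Ile, so this is a missense mutation.

missense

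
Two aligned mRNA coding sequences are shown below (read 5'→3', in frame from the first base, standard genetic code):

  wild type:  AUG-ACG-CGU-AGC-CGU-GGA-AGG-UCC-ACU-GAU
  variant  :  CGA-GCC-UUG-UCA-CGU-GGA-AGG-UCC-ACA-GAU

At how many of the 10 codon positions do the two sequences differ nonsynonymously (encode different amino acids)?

Codon 1: AUG Met / CGA Arg — nonsynonymous.
Codon 2: ACG Thr / GCC Ala — nonsynonymous.
Codon 3: CGU Arg / UUG Leu — nonsynonymous.
Codon 4: AGC Ser / UCA Ser — synonymous.
Codon 5: CGU Arg / CGU Arg — identical.
Codon 6: GGA Gly / GGA Gly — identical.
Codon 7: AGG Arg / AGG Arg — identical.
Codon 8: UCC Ser / UCC Ser — identical.
Codon 9: ACU Thr / ACA Thr — synonymous.
Codon 10: GAU Asp / GAU Asp — identical.
Nonsynonymous differences: 3.

3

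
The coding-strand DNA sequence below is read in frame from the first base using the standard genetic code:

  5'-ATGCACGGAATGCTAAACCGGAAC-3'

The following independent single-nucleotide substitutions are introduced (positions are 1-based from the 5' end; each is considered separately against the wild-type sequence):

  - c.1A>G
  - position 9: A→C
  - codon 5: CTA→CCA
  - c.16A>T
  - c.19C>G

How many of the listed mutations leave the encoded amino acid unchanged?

1

Codon 1: ATG (Met) → GTG (Val) — missense.
Codon 3: GGA (Gly) → GGC (Gly) — synonymous.
Codon 5: CTA (Leu) → CCA (Pro) — missense.
Codon 6: AAC (Asn) → TAC (Tyr) — missense.
Codon 7: CGG (Arg) → GGG (Gly) — missense.
Synonymous: 1 of 5.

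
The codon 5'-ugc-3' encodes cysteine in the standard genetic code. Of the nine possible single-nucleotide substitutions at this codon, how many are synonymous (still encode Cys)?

Position 1: none → 0 synonymous.
Position 2: none → 0 synonymous.
Position 3: UGU → 1 synonymous.
Total: 0 + 0 + 1 = 1.

1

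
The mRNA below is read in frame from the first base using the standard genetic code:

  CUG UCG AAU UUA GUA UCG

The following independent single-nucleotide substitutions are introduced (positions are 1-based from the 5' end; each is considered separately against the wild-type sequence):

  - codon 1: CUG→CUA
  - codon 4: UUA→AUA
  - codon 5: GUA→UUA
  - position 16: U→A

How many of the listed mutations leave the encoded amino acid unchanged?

Codon 1: CUG (Leu) → CUA (Leu) — synonymous.
Codon 4: UUA (Leu) → AUA (Ile) — missense.
Codon 5: GUA (Val) → UUA (Leu) — missense.
Codon 6: UCG (Ser) → ACG (Thr) — missense.
Synonymous: 1 of 4.

1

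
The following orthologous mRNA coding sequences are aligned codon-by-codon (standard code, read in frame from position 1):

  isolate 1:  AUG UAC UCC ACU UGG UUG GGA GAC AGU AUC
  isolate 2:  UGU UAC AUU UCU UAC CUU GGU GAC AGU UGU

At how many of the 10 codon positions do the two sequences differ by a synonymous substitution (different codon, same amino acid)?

2

Codon 1: AUG Met / UGU Cys — nonsynonymous.
Codon 2: UAC Tyr / UAC Tyr — identical.
Codon 3: UCC Ser / AUU Ile — nonsynonymous.
Codon 4: ACU Thr / UCU Ser — nonsynonymous.
Codon 5: UGG Trp / UAC Tyr — nonsynonymous.
Codon 6: UUG Leu / CUU Leu — synonymous.
Codon 7: GGA Gly / GGU Gly — synonymous.
Codon 8: GAC Asp / GAC Asp — identical.
Codon 9: AGU Ser / AGU Ser — identical.
Codon 10: AUC Ile / UGU Cys — nonsynonymous.
Synonymous differences: 2.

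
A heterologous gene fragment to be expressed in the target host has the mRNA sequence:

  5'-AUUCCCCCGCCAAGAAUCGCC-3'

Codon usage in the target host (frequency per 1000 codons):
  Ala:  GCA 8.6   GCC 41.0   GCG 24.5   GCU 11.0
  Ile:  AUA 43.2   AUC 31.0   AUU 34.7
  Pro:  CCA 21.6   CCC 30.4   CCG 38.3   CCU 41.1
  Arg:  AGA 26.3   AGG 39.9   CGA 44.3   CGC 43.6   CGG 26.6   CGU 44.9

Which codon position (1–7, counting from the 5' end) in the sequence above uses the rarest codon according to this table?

4

Codon 1 AUU (Ile): 34.7 per 1000.
Codon 2 CCC (Pro): 30.4 per 1000.
Codon 3 CCG (Pro): 38.3 per 1000.
Codon 4 CCA (Pro): 21.6 per 1000.
Codon 5 AGA (Arg): 26.3 per 1000.
Codon 6 AUC (Ile): 31.0 per 1000.
Codon 7 GCC (Ala): 41.0 per 1000.
Lowest frequency is 21.6 at codon 4.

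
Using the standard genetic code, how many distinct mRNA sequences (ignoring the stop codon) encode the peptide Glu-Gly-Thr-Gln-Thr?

256

Glu: 2 codons.
Gly: 4 codons.
Thr: 4 codons.
Gln: 2 codons.
Thr: 4 codons.
2 × 4 × 4 × 2 × 4 = 256.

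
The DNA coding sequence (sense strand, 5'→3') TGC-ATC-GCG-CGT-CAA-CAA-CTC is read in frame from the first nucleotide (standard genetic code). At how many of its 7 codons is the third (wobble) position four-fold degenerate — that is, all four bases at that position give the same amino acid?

Codon 1 TGC (Cys): third position 2-fold.
Codon 2 ATC (Ile): third position 3-fold.
Codon 3 GCG (Ala): third position 4-fold.
Codon 4 CGT (Arg): third position 4-fold.
Codon 5 CAA (Gln): third position 2-fold.
Codon 6 CAA (Gln): third position 2-fold.
Codon 7 CTC (Leu): third position 4-fold.
Four-fold degenerate third positions: 3.

3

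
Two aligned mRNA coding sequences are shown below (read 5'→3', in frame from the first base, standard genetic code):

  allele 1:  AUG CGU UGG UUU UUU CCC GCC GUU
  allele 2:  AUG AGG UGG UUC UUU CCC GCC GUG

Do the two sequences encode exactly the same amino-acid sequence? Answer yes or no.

yes

Codon 1: AUG Met / AUG Met — identical.
Codon 2: CGU Arg / AGG Arg — synonymous.
Codon 3: UGG Trp / UGG Trp — identical.
Codon 4: UUU Phe / UUC Phe — synonymous.
Codon 5: UUU Phe / UUU Phe — identical.
Codon 6: CCC Pro / CCC Pro — identical.
Codon 7: GCC Ala / GCC Ala — identical.
Codon 8: GUU Val / GUG Val — synonymous.
Nonsynonymous differences: 0 → same protein.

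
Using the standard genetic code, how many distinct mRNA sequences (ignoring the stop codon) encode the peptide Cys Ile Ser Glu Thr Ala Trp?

Cys: 2 codons.
Ile: 3 codons.
Ser: 6 codons.
Glu: 2 codons.
Thr: 4 codons.
Ala: 4 codons.
Trp: 1 codon.
2 × 3 × 6 × 2 × 4 × 4 × 1 = 1152.

1152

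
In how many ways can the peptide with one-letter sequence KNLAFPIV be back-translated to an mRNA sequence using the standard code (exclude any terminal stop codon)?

Lys: 2 codons.
Asn: 2 codons.
Leu: 6 codons.
Ala: 4 codons.
Phe: 2 codons.
Pro: 4 codons.
Ile: 3 codons.
Val: 4 codons.
2 × 2 × 6 × 4 × 2 × 4 × 3 × 4 = 9216.

9216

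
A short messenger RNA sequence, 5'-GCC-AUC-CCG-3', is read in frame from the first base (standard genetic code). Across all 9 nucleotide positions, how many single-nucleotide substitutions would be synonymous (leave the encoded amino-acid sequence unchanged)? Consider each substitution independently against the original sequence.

8

Codon 1 (GCC, Ala): 3 synonymous substitutions.
Codon 2 (AUC, Ile): 2 synonymous substitutions.
Codon 3 (CCG, Pro): 3 synonymous substitutions.
Total: 3 + 2 + 3 = 8.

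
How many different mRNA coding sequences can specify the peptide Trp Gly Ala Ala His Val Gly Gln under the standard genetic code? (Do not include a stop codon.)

Trp: 1 codon.
Gly: 4 codons.
Ala: 4 codons.
Ala: 4 codons.
His: 2 codons.
Val: 4 codons.
Gly: 4 codons.
Gln: 2 codons.
1 × 4 × 4 × 4 × 2 × 4 × 4 × 2 = 4096.

4096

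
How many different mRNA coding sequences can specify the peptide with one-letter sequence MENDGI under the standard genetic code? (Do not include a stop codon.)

Met: 1 codon.
Glu: 2 codons.
Asn: 2 codons.
Asp: 2 codons.
Gly: 4 codons.
Ile: 3 codons.
1 × 2 × 2 × 2 × 4 × 3 = 96.

96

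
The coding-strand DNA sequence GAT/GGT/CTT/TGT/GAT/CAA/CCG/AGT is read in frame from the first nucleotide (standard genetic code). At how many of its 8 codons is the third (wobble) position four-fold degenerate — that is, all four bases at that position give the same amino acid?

3

Codon 1 GAT (Asp): third position 2-fold.
Codon 2 GGT (Gly): third position 4-fold.
Codon 3 CTT (Leu): third position 4-fold.
Codon 4 TGT (Cys): third position 2-fold.
Codon 5 GAT (Asp): third position 2-fold.
Codon 6 CAA (Gln): third position 2-fold.
Codon 7 CCG (Pro): third position 4-fold.
Codon 8 AGT (Ser): third position 2-fold.
Four-fold degenerate third positions: 3.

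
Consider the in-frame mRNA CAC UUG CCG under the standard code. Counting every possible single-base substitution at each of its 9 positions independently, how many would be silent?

6

Codon 1 (CAC, His): 1 synonymous substitution.
Codon 2 (UUG, Leu): 2 synonymous substitutions.
Codon 3 (CCG, Pro): 3 synonymous substitutions.
Total: 1 + 2 + 3 = 6.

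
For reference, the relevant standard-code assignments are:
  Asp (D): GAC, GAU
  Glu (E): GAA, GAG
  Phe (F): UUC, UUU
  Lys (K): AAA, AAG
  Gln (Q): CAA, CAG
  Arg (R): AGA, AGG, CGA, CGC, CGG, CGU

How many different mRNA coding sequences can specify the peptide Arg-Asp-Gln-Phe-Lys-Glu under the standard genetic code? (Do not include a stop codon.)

192

Arg: 6 codons.
Asp: 2 codons.
Gln: 2 codons.
Phe: 2 codons.
Lys: 2 codons.
Glu: 2 codons.
6 × 2 × 2 × 2 × 2 × 2 = 192.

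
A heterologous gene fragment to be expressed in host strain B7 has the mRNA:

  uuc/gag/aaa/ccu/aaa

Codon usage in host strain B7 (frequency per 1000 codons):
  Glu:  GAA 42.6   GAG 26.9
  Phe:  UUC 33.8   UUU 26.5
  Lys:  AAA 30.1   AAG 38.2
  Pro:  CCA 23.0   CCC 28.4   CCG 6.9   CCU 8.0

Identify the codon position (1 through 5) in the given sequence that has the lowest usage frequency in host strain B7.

4

Codon 1 UUC (Phe): 33.8 per 1000.
Codon 2 GAG (Glu): 26.9 per 1000.
Codon 3 AAA (Lys): 30.1 per 1000.
Codon 4 CCU (Pro): 8.0 per 1000.
Codon 5 AAA (Lys): 30.1 per 1000.
Lowest frequency is 8.0 at codon 4.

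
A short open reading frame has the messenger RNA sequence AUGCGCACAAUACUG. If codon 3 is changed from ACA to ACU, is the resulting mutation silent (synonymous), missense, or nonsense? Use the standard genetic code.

Position 9 falls in codon 3: ACA → Thr.
After the substitution the codon is ACU → Thr.
Both encode Thr, so the change is synonymous.

silent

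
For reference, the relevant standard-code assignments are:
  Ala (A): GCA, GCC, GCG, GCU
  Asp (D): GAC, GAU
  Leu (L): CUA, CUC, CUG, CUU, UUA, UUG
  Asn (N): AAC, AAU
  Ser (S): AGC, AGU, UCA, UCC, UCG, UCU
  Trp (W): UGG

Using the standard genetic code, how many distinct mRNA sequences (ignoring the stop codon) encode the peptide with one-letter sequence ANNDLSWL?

Ala: 4 codons.
Asn: 2 codons.
Asn: 2 codons.
Asp: 2 codons.
Leu: 6 codons.
Ser: 6 codons.
Trp: 1 codon.
Leu: 6 codons.
4 × 2 × 2 × 2 × 6 × 6 × 1 × 6 = 6912.

6912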